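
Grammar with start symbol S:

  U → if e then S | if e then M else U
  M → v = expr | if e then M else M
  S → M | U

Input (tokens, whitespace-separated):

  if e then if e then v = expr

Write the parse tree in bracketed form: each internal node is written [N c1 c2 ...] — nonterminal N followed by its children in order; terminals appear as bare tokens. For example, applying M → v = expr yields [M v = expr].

[S [U if e then [S [U if e then [S [M v = expr]]]]]]

S
U
if e then S
if e then U
if e then if e then S
if e then if e then M
if e then if e then v = expr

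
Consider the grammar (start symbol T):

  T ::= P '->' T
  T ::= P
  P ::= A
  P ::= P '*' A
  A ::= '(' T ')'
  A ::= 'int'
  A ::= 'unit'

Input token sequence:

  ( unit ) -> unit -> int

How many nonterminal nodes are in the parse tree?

[T [P [A ( [T [P [A unit]]] )]] -> [T [P [A unit]] -> [T [P [A int]]]]]

12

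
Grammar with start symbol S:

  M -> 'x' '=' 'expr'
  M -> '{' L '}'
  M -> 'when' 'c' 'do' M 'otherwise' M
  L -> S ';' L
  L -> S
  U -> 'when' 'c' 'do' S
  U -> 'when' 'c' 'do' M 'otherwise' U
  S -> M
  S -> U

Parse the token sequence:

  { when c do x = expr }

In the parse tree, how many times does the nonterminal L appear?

1

[S [M { [L [S [U when c do [S [M x = expr]]]]] }]]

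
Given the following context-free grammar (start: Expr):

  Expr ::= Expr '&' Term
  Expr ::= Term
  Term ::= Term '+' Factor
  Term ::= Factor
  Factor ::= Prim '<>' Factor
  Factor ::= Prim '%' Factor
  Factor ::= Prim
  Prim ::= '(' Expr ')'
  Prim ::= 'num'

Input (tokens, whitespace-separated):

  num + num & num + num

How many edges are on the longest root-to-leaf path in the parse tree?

6

[Expr [Expr [Term [Term [Factor [Prim num]]] + [Factor [Prim num]]]] & [Term [Term [Factor [Prim num]]] + [Factor [Prim num]]]]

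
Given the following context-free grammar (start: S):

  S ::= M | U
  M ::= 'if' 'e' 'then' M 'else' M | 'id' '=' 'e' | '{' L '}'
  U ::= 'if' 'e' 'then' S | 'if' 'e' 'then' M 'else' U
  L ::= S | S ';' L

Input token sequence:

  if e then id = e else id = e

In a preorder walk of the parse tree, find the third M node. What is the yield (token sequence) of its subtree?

id = e

[S [M if e then [M id = e] else [M id = e]]]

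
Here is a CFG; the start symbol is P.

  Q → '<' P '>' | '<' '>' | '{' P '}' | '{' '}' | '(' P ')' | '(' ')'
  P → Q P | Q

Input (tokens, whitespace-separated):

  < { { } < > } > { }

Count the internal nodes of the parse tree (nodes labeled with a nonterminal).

10

[P [Q < [P [Q { [P [Q { }] [P [Q < >]]] }]] >] [P [Q { }]]]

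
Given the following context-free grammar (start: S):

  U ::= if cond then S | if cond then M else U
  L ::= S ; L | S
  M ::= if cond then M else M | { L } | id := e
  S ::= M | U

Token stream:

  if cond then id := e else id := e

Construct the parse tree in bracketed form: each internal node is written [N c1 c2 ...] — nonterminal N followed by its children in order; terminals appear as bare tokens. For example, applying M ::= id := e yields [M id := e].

S
M
if cond then M else M
if cond then id := e else M
if cond then id := e else id := e

[S [M if cond then [M id := e] else [M id := e]]]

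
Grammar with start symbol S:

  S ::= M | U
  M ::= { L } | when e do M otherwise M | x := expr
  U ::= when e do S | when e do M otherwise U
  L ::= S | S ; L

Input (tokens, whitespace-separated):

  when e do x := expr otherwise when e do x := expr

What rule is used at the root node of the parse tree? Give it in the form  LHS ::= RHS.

[S [U when e do [M x := expr] otherwise [U when e do [S [M x := expr]]]]]

S ::= U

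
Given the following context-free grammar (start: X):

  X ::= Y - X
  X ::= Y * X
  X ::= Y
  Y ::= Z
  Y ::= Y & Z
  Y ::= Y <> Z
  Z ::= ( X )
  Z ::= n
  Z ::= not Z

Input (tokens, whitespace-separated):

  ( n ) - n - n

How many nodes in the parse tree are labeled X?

[X [Y [Z ( [X [Y [Z n]]] )]] - [X [Y [Z n]] - [X [Y [Z n]]]]]

4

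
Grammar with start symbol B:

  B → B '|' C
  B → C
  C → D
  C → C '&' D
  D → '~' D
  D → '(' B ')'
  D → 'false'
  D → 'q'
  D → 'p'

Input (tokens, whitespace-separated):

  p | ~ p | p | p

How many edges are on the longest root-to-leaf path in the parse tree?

[B [B [B [B [C [D p]]] | [C [D ~ [D p]]]] | [C [D p]]] | [C [D p]]]

6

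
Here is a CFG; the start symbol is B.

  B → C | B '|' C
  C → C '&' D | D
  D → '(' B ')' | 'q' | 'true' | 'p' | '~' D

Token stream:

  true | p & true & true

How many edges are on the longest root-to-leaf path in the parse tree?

[B [B [C [D true]]] | [C [C [C [D p]] & [D true]] & [D true]]]

5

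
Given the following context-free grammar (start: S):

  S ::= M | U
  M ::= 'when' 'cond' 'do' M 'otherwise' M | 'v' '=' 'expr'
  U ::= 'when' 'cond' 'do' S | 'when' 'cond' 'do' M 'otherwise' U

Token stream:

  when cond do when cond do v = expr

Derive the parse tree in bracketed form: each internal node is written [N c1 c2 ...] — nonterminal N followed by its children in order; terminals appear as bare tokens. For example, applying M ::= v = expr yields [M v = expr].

[S [U when cond do [S [U when cond do [S [M v = expr]]]]]]

S
U
when cond do S
when cond do U
when cond do when cond do S
when cond do when cond do M
when cond do when cond do v = expr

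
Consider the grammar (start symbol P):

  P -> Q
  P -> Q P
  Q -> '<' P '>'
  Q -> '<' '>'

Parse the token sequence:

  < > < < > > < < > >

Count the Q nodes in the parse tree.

[P [Q < >] [P [Q < [P [Q < >]] >] [P [Q < [P [Q < >]] >]]]]

5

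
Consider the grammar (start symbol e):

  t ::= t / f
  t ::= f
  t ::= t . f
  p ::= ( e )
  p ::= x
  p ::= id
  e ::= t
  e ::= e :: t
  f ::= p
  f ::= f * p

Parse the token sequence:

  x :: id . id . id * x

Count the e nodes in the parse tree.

[e [e [t [f [p x]]]] :: [t [t [t [f [p id]]] . [f [p id]]] . [f [f [p id]] * [p x]]]]

2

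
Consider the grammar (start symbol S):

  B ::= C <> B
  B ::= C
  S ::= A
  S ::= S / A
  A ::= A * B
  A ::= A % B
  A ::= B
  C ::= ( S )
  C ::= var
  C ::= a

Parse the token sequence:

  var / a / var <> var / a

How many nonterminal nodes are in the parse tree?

[S [S [S [S [A [B [C var]]]] / [A [B [C a]]]] / [A [B [C var] <> [B [C var]]]]] / [A [B [C a]]]]

18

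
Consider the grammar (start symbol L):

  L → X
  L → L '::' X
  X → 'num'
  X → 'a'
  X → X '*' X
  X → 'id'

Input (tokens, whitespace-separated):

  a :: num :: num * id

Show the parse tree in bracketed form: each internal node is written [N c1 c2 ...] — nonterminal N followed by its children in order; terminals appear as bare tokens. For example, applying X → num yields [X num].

L
L :: X
L :: X :: X
X :: X :: X
a :: X :: X
a :: num :: X
a :: num :: X * X
a :: num :: num * X
a :: num :: num * id

[L [L [L [X a]] :: [X num]] :: [X [X num] * [X id]]]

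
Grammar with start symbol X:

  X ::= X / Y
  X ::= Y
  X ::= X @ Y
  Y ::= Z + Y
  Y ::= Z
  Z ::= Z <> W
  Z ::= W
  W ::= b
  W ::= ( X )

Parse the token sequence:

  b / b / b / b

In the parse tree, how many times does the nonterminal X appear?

4

[X [X [X [X [Y [Z [W b]]]] / [Y [Z [W b]]]] / [Y [Z [W b]]]] / [Y [Z [W b]]]]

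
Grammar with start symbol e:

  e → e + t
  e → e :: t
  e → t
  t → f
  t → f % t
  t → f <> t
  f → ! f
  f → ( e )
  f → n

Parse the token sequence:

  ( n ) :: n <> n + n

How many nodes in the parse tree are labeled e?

4

[e [e [e [t [f ( [e [t [f n]]] )]]] :: [t [f n] <> [t [f n]]]] + [t [f n]]]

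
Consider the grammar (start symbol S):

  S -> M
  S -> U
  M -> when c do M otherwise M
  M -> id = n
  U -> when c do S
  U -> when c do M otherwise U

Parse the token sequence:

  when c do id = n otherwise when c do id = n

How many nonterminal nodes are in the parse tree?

[S [U when c do [M id = n] otherwise [U when c do [S [M id = n]]]]]

6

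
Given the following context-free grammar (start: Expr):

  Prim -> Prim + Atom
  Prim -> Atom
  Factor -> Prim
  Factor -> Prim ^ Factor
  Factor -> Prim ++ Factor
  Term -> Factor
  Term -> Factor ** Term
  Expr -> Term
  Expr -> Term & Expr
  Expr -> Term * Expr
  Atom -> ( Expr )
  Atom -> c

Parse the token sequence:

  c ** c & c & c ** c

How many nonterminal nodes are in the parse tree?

23

[Expr [Term [Factor [Prim [Atom c]]] ** [Term [Factor [Prim [Atom c]]]]] & [Expr [Term [Factor [Prim [Atom c]]]] & [Expr [Term [Factor [Prim [Atom c]]] ** [Term [Factor [Prim [Atom c]]]]]]]]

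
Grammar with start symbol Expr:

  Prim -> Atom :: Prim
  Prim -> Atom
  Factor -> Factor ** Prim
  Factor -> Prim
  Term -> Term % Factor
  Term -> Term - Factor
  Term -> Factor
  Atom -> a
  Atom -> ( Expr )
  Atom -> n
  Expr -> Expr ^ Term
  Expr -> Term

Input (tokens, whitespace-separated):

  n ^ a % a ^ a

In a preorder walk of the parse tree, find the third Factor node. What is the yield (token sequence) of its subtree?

a

[Expr [Expr [Expr [Term [Factor [Prim [Atom n]]]]] ^ [Term [Term [Factor [Prim [Atom a]]]] % [Factor [Prim [Atom a]]]]] ^ [Term [Factor [Prim [Atom a]]]]]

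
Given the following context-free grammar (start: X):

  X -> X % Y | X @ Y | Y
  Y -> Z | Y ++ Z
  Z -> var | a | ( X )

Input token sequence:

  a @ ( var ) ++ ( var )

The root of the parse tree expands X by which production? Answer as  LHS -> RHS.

[X [X [Y [Z a]]] @ [Y [Y [Z ( [X [Y [Z var]]] )]] ++ [Z ( [X [Y [Z var]]] )]]]

X -> X @ Y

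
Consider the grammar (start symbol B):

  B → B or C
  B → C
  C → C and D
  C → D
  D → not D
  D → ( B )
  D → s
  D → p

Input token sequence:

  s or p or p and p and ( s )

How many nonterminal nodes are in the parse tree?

[B [B [B [C [D s]]] or [C [D p]]] or [C [C [C [D p]] and [D p]] and [D ( [B [C [D s]]] )]]]

16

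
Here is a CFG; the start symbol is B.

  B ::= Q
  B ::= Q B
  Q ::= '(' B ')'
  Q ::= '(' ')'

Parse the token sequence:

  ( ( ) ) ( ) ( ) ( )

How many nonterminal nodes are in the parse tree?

[B [Q ( [B [Q ( )]] )] [B [Q ( )] [B [Q ( )] [B [Q ( )]]]]]

10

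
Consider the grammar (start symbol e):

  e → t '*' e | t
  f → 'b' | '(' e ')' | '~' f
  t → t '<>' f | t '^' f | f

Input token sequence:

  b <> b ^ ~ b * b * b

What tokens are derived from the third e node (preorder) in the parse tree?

b

[e [t [t [t [f b]] <> [f b]] ^ [f ~ [f b]]] * [e [t [f b]] * [e [t [f b]]]]]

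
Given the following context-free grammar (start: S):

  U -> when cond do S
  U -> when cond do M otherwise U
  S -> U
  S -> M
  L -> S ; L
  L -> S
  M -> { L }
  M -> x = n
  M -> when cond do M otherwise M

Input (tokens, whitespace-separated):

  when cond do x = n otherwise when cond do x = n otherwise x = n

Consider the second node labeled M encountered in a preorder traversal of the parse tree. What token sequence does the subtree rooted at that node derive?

x = n

[S [M when cond do [M x = n] otherwise [M when cond do [M x = n] otherwise [M x = n]]]]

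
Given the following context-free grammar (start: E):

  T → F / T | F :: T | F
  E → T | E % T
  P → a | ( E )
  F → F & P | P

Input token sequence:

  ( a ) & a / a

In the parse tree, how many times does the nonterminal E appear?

2

[E [T [F [F [P ( [E [T [F [P a]]]] )]] & [P a]] / [T [F [P a]]]]]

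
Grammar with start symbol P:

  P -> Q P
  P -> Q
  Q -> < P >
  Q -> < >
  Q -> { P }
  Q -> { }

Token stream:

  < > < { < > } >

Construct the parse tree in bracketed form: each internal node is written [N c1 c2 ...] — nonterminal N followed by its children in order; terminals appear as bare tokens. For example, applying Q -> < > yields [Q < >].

P
Q P
< > P
< > Q
< > < P >
< > < Q >
< > < { P } >
< > < { Q } >
< > < { < > } >

[P [Q < >] [P [Q < [P [Q { [P [Q < >]] }]] >]]]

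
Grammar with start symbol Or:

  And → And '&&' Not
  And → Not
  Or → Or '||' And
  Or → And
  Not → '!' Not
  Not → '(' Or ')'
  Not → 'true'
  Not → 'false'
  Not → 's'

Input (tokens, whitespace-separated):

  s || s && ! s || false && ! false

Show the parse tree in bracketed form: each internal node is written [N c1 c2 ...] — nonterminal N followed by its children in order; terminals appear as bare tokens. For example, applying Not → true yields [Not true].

Or
Or || And
Or || And || And
And || And || And
Not || And || And
s || And || And
s || And && Not || And
s || Not && Not || And
s || s && Not || And
s || s && ! Not || And
s || s && ! s || And
s || s && ! s || And && Not
s || s && ! s || Not && Not
s || s && ! s || false && Not
s || s && ! s || false && ! Not
s || s && ! s || false && ! false

[Or [Or [Or [And [Not s]]] || [And [And [Not s]] && [Not ! [Not s]]]] || [And [And [Not false]] && [Not ! [Not false]]]]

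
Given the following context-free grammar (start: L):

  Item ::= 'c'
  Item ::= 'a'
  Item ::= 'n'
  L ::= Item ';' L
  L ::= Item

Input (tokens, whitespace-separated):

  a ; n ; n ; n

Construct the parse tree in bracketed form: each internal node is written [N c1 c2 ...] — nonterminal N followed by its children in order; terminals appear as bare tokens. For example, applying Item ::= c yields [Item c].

[L [Item a] ; [L [Item n] ; [L [Item n] ; [L [Item n]]]]]

L
Item ; L
a ; L
a ; Item ; L
a ; n ; L
a ; n ; Item ; L
a ; n ; n ; L
a ; n ; n ; Item
a ; n ; n ; n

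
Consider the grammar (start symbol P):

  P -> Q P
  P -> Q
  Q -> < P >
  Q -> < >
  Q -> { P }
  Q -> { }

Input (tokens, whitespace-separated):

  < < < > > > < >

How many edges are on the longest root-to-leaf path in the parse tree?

6

[P [Q < [P [Q < [P [Q < >]] >]] >] [P [Q < >]]]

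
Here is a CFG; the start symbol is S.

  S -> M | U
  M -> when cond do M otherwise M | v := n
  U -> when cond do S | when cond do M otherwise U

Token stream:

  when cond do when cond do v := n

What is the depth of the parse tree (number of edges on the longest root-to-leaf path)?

6

[S [U when cond do [S [U when cond do [S [M v := n]]]]]]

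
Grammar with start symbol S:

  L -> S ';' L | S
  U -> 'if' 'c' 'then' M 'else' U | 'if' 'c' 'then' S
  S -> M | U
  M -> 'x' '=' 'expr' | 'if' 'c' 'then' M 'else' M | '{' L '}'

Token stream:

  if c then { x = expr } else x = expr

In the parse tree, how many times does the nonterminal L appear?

1

[S [M if c then [M { [L [S [M x = expr]]] }] else [M x = expr]]]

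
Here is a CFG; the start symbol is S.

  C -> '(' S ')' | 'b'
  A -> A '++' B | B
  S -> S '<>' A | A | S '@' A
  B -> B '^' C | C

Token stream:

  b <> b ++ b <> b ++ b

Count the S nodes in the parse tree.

3

[S [S [S [A [B [C b]]]] <> [A [A [B [C b]]] ++ [B [C b]]]] <> [A [A [B [C b]]] ++ [B [C b]]]]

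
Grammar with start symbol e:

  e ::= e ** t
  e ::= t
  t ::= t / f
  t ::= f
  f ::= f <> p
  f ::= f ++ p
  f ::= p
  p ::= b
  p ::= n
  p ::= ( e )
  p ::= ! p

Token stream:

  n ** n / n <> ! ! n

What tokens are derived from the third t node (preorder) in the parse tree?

n

[e [e [t [f [p n]]]] ** [t [t [f [p n]]] / [f [f [p n]] <> [p ! [p ! [p n]]]]]]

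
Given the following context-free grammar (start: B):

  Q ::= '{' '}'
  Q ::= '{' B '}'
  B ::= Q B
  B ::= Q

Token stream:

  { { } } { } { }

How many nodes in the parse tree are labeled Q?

4

[B [Q { [B [Q { }]] }] [B [Q { }] [B [Q { }]]]]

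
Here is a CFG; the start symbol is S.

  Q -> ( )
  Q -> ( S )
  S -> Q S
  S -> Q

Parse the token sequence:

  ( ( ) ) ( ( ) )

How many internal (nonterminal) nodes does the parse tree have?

[S [Q ( [S [Q ( )]] )] [S [Q ( [S [Q ( )]] )]]]

8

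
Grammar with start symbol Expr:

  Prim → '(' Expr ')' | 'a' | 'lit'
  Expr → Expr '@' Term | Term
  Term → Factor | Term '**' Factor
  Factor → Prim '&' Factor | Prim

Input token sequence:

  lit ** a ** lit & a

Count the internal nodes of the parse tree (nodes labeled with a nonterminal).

[Expr [Term [Term [Term [Factor [Prim lit]]] ** [Factor [Prim a]]] ** [Factor [Prim lit] & [Factor [Prim a]]]]]

12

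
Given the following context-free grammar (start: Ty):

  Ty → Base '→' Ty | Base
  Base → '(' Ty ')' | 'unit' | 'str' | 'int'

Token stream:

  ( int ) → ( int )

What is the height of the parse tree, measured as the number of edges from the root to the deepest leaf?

5

[Ty [Base ( [Ty [Base int]] )] → [Ty [Base ( [Ty [Base int]] )]]]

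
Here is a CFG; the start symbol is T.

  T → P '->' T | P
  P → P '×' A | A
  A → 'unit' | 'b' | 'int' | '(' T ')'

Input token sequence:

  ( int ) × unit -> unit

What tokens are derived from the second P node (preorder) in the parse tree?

[T [P [P [A ( [T [P [A int]]] )]] × [A unit]] -> [T [P [A unit]]]]

( int )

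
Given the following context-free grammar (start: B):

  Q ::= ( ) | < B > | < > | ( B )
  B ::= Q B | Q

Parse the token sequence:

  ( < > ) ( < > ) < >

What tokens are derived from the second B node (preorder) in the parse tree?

[B [Q ( [B [Q < >]] )] [B [Q ( [B [Q < >]] )] [B [Q < >]]]]

< >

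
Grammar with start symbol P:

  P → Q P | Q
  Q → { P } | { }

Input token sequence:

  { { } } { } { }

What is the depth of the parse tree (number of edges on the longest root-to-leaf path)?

[P [Q { [P [Q { }]] }] [P [Q { }] [P [Q { }]]]]

4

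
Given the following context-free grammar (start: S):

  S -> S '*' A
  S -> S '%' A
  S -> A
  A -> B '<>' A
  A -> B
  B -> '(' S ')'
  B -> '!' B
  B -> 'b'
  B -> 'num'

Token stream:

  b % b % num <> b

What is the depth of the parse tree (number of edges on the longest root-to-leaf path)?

[S [S [S [A [B b]]] % [A [B b]]] % [A [B num] <> [A [B b]]]]

5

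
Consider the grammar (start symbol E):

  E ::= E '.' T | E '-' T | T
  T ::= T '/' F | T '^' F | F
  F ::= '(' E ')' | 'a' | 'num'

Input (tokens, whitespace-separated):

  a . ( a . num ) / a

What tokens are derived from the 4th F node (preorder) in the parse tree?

num

[E [E [T [F a]]] . [T [T [F ( [E [E [T [F a]]] . [T [F num]]] )]] / [F a]]]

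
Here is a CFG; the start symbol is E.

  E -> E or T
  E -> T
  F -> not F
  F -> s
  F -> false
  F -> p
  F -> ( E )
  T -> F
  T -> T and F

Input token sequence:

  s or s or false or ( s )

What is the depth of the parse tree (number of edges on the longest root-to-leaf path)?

6

[E [E [E [E [T [F s]]] or [T [F s]]] or [T [F false]]] or [T [F ( [E [T [F s]]] )]]]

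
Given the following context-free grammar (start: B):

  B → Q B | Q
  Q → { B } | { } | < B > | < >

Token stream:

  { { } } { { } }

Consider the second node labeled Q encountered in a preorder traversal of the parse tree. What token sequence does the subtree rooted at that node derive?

[B [Q { [B [Q { }]] }] [B [Q { [B [Q { }]] }]]]

{ }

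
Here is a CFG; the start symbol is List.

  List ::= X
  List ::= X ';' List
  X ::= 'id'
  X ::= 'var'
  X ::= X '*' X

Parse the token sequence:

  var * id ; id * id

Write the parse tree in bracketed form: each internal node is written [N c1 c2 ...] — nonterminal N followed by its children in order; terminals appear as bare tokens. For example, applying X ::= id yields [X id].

List
X ; List
X * X ; List
var * X ; List
var * id ; List
var * id ; X
var * id ; X * X
var * id ; id * X
var * id ; id * id

[List [X [X var] * [X id]] ; [List [X [X id] * [X id]]]]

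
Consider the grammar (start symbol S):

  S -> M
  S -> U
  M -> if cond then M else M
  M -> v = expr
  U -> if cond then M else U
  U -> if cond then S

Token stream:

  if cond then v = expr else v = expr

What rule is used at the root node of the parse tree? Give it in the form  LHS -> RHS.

S -> M

[S [M if cond then [M v = expr] else [M v = expr]]]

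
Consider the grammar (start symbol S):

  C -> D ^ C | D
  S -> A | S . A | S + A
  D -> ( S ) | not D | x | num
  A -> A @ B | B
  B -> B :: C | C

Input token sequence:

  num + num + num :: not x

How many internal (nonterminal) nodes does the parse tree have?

19

[S [S [S [A [B [C [D num]]]]] + [A [B [C [D num]]]]] + [A [B [B [C [D num]]] :: [C [D not [D x]]]]]]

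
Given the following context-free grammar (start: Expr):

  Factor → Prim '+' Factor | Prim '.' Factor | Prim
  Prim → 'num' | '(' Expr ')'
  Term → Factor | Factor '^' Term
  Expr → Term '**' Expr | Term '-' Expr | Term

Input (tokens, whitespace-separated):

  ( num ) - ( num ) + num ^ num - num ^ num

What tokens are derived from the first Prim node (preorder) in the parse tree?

( num )

[Expr [Term [Factor [Prim ( [Expr [Term [Factor [Prim num]]]] )]]] - [Expr [Term [Factor [Prim ( [Expr [Term [Factor [Prim num]]]] )] + [Factor [Prim num]]] ^ [Term [Factor [Prim num]]]] - [Expr [Term [Factor [Prim num]] ^ [Term [Factor [Prim num]]]]]]]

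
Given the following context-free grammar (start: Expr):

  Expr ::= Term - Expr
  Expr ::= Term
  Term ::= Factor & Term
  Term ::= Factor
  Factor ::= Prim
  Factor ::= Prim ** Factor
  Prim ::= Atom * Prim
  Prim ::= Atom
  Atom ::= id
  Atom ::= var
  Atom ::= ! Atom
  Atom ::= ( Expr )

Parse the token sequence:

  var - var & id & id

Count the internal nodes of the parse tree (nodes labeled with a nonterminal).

[Expr [Term [Factor [Prim [Atom var]]]] - [Expr [Term [Factor [Prim [Atom var]]] & [Term [Factor [Prim [Atom id]]] & [Term [Factor [Prim [Atom id]]]]]]]]

18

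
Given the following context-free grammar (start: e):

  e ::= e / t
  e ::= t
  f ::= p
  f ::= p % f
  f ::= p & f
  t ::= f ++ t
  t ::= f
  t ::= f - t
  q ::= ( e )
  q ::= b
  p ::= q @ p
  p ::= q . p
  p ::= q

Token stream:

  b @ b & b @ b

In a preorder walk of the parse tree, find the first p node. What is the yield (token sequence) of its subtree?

b @ b

[e [t [f [p [q b] @ [p [q b]]] & [f [p [q b] @ [p [q b]]]]]]]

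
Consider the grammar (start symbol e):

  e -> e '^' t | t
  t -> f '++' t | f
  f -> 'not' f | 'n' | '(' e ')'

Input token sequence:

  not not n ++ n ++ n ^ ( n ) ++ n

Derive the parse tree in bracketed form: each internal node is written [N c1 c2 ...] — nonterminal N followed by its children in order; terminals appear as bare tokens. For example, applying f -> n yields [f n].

e
e ^ t
t ^ t
f ++ t ^ t
not f ++ t ^ t
not not f ++ t ^ t
not not n ++ t ^ t
not not n ++ f ++ t ^ t
not not n ++ n ++ t ^ t
not not n ++ n ++ f ^ t
not not n ++ n ++ n ^ t
not not n ++ n ++ n ^ f ++ t
not not n ++ n ++ n ^ ( e ) ++ t
not not n ++ n ++ n ^ ( t ) ++ t
not not n ++ n ++ n ^ ( f ) ++ t
not not n ++ n ++ n ^ ( n ) ++ t
not not n ++ n ++ n ^ ( n ) ++ f
not not n ++ n ++ n ^ ( n ) ++ n

[e [e [t [f not [f not [f n]]] ++ [t [f n] ++ [t [f n]]]]] ^ [t [f ( [e [t [f n]]] )] ++ [t [f n]]]]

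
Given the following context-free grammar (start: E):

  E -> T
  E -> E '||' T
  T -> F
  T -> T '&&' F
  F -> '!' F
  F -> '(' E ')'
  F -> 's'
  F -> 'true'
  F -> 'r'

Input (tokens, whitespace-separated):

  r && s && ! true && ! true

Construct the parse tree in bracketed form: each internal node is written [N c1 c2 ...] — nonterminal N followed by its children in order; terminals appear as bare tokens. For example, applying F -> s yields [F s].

E
T
T && F
T && F && F
T && F && F && F
F && F && F && F
r && F && F && F
r && s && F && F
r && s && ! F && F
r && s && ! true && F
r && s && ! true && ! F
r && s && ! true && ! true

[E [T [T [T [T [F r]] && [F s]] && [F ! [F true]]] && [F ! [F true]]]]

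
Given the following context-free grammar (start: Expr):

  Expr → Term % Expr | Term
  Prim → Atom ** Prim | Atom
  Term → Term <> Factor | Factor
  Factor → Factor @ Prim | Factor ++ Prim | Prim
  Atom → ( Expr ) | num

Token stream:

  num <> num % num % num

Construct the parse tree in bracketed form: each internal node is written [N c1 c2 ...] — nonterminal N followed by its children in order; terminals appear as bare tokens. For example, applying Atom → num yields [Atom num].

[Expr [Term [Term [Factor [Prim [Atom num]]]] <> [Factor [Prim [Atom num]]]] % [Expr [Term [Factor [Prim [Atom num]]]] % [Expr [Term [Factor [Prim [Atom num]]]]]]]

Expr
Term % Expr
Term <> Factor % Expr
Factor <> Factor % Expr
Prim <> Factor % Expr
Atom <> Factor % Expr
num <> Factor % Expr
num <> Prim % Expr
num <> Atom % Expr
num <> num % Expr
num <> num % Term % Expr
num <> num % Factor % Expr
num <> num % Prim % Expr
num <> num % Atom % Expr
num <> num % num % Expr
num <> num % num % Term
num <> num % num % Factor
num <> num % num % Prim
num <> num % num % Atom
num <> num % num % num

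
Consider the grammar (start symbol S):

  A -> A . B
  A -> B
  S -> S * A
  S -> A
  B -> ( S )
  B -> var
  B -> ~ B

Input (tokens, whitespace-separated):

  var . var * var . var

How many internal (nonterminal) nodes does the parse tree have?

10

[S [S [A [A [B var]] . [B var]]] * [A [A [B var]] . [B var]]]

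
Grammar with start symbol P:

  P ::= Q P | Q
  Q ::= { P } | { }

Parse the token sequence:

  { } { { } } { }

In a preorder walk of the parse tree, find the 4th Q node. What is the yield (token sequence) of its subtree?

[P [Q { }] [P [Q { [P [Q { }]] }] [P [Q { }]]]]

{ }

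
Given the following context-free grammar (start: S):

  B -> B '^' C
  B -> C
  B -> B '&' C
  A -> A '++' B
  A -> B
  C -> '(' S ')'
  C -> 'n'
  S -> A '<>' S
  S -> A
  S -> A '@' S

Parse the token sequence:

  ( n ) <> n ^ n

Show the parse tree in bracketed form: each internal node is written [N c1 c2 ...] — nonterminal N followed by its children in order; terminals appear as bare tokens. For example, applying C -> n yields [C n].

S
A <> S
B <> S
C <> S
( S ) <> S
( A ) <> S
( B ) <> S
( C ) <> S
( n ) <> S
( n ) <> A
( n ) <> B
( n ) <> B ^ C
( n ) <> C ^ C
( n ) <> n ^ C
( n ) <> n ^ n

[S [A [B [C ( [S [A [B [C n]]]] )]]] <> [S [A [B [B [C n]] ^ [C n]]]]]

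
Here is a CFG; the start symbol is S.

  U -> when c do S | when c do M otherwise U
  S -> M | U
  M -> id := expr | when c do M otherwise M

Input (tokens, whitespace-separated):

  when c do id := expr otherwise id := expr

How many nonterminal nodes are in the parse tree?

4

[S [M when c do [M id := expr] otherwise [M id := expr]]]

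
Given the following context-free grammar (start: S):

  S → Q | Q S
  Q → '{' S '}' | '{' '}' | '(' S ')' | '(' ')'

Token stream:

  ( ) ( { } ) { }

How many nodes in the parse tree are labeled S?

4

[S [Q ( )] [S [Q ( [S [Q { }]] )] [S [Q { }]]]]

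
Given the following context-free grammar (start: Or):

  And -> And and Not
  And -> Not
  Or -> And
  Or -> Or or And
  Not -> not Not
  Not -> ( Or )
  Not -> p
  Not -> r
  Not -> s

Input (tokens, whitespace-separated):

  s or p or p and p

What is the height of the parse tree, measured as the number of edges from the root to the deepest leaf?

[Or [Or [Or [And [Not s]]] or [And [Not p]]] or [And [And [Not p]] and [Not p]]]

5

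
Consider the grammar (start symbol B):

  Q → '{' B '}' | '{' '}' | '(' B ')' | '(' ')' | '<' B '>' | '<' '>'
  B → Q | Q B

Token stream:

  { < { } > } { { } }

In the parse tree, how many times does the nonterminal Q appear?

5

[B [Q { [B [Q < [B [Q { }]] >]] }] [B [Q { [B [Q { }]] }]]]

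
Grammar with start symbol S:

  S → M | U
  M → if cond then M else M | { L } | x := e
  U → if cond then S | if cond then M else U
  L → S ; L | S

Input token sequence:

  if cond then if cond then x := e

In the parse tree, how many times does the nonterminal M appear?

1

[S [U if cond then [S [U if cond then [S [M x := e]]]]]]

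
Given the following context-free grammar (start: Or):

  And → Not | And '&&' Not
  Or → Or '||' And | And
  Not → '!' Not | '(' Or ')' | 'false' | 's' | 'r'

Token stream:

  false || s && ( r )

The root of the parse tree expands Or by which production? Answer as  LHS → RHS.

[Or [Or [And [Not false]]] || [And [And [Not s]] && [Not ( [Or [And [Not r]]] )]]]

Or → Or '||' And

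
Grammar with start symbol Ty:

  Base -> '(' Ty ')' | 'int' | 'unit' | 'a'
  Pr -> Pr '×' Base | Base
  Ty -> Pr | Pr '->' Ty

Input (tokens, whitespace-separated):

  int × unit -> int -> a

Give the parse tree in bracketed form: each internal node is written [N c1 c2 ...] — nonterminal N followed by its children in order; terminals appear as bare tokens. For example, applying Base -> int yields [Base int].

[Ty [Pr [Pr [Base int]] × [Base unit]] -> [Ty [Pr [Base int]] -> [Ty [Pr [Base a]]]]]

Ty
Pr -> Ty
Pr × Base -> Ty
Base × Base -> Ty
int × Base -> Ty
int × unit -> Ty
int × unit -> Pr -> Ty
int × unit -> Base -> Ty
int × unit -> int -> Ty
int × unit -> int -> Pr
int × unit -> int -> Base
int × unit -> int -> a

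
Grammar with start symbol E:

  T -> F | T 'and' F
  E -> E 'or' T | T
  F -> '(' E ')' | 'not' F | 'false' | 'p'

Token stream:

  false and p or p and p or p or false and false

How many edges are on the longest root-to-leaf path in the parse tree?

[E [E [E [E [T [T [F false]] and [F p]]] or [T [T [F p]] and [F p]]] or [T [F p]]] or [T [T [F false]] and [F false]]]

7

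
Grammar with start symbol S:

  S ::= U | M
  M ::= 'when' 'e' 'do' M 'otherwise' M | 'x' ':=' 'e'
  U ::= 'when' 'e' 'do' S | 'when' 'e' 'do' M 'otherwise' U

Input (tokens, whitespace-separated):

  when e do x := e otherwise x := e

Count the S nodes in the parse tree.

1

[S [M when e do [M x := e] otherwise [M x := e]]]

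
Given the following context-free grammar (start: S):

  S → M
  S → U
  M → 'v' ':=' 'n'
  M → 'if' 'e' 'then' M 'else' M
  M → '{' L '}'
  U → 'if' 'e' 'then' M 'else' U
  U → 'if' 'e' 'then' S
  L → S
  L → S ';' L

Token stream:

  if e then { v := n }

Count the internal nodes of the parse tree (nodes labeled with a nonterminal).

[S [U if e then [S [M { [L [S [M v := n]]] }]]]]

7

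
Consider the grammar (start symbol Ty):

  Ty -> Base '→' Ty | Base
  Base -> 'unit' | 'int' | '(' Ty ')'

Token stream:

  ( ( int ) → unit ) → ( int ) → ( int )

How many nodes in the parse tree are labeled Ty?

[Ty [Base ( [Ty [Base ( [Ty [Base int]] )] → [Ty [Base unit]]] )] → [Ty [Base ( [Ty [Base int]] )] → [Ty [Base ( [Ty [Base int]] )]]]]

8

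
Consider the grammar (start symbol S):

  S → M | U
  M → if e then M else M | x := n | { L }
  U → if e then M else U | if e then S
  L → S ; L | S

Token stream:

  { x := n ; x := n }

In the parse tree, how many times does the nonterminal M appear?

3

[S [M { [L [S [M x := n]] ; [L [S [M x := n]]]] }]]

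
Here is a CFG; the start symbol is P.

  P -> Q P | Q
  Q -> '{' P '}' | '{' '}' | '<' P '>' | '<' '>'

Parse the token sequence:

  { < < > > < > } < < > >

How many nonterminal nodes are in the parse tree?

12

[P [Q { [P [Q < [P [Q < >]] >] [P [Q < >]]] }] [P [Q < [P [Q < >]] >]]]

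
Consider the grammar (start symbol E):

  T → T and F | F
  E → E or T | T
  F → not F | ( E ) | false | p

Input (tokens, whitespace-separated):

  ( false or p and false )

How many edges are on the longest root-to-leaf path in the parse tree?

[E [T [F ( [E [E [T [F false]]] or [T [T [F p]] and [F false]]] )]]]

7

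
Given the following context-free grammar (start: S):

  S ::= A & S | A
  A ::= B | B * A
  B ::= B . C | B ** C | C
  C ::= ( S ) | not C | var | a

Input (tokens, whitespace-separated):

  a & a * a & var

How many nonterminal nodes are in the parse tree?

15

[S [A [B [C a]]] & [S [A [B [C a]] * [A [B [C a]]]] & [S [A [B [C var]]]]]]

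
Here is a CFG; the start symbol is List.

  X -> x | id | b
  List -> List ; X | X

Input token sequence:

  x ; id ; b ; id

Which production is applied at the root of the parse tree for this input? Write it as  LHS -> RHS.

List -> List ; X

[List [List [List [List [X x]] ; [X id]] ; [X b]] ; [X id]]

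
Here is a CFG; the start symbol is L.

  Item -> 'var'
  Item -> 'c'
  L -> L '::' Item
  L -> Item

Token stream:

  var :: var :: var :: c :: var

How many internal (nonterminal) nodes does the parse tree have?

[L [L [L [L [L [Item var]] :: [Item var]] :: [Item var]] :: [Item c]] :: [Item var]]

10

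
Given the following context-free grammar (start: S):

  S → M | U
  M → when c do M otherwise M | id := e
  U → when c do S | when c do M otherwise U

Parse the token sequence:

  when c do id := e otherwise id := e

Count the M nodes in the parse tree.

[S [M when c do [M id := e] otherwise [M id := e]]]

3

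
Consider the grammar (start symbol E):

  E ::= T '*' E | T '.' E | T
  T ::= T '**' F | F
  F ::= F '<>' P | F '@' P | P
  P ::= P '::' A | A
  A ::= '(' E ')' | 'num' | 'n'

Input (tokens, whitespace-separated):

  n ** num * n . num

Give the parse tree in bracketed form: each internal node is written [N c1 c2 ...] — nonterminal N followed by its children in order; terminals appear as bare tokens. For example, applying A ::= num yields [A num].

[E [T [T [F [P [A n]]]] ** [F [P [A num]]]] * [E [T [F [P [A n]]]] . [E [T [F [P [A num]]]]]]]

E
T * E
T ** F * E
F ** F * E
P ** F * E
A ** F * E
n ** F * E
n ** P * E
n ** A * E
n ** num * E
n ** num * T . E
n ** num * F . E
n ** num * P . E
n ** num * A . E
n ** num * n . E
n ** num * n . T
n ** num * n . F
n ** num * n . P
n ** num * n . A
n ** num * n . num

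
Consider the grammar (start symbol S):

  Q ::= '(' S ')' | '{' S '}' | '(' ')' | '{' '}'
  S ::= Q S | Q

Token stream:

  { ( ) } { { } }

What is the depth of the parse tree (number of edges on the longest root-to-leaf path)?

5

[S [Q { [S [Q ( )]] }] [S [Q { [S [Q { }]] }]]]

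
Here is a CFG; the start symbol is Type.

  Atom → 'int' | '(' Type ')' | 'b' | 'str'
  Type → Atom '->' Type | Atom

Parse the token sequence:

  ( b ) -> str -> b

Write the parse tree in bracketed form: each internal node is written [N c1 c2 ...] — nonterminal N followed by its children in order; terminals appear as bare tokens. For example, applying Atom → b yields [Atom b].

Type
Atom -> Type
( Type ) -> Type
( Atom ) -> Type
( b ) -> Type
( b ) -> Atom -> Type
( b ) -> str -> Type
( b ) -> str -> Atom
( b ) -> str -> b

[Type [Atom ( [Type [Atom b]] )] -> [Type [Atom str] -> [Type [Atom b]]]]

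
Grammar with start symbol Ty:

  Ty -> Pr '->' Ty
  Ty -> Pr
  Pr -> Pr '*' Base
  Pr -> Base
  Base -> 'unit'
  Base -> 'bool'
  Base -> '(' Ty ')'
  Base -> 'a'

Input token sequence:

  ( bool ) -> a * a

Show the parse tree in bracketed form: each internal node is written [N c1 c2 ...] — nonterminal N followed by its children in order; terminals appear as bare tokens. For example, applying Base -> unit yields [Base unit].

[Ty [Pr [Base ( [Ty [Pr [Base bool]]] )]] -> [Ty [Pr [Pr [Base a]] * [Base a]]]]

Ty
Pr -> Ty
Base -> Ty
( Ty ) -> Ty
( Pr ) -> Ty
( Base ) -> Ty
( bool ) -> Ty
( bool ) -> Pr
( bool ) -> Pr * Base
( bool ) -> Base * Base
( bool ) -> a * Base
( bool ) -> a * a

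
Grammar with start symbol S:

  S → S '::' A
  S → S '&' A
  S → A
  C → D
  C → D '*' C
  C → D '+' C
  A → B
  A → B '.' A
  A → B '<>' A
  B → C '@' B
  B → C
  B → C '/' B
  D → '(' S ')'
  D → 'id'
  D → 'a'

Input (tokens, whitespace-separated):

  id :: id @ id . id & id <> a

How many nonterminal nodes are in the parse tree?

[S [S [S [A [B [C [D id]]]]] :: [A [B [C [D id]] @ [B [C [D id]]]] . [A [B [C [D id]]]]]] & [A [B [C [D id]]] <> [A [B [C [D a]]]]]]

26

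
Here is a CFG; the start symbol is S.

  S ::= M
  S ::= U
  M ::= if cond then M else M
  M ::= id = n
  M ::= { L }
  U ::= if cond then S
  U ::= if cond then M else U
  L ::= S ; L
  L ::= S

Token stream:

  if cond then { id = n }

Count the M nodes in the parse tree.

[S [U if cond then [S [M { [L [S [M id = n]]] }]]]]

2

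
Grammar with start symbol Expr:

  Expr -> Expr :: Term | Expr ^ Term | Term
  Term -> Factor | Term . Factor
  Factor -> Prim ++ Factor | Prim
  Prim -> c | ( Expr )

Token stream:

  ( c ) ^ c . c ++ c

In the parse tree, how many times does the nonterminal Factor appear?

5

[Expr [Expr [Term [Factor [Prim ( [Expr [Term [Factor [Prim c]]]] )]]]] ^ [Term [Term [Factor [Prim c]]] . [Factor [Prim c] ++ [Factor [Prim c]]]]]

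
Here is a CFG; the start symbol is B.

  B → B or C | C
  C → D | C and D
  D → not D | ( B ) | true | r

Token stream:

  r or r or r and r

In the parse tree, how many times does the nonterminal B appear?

[B [B [B [C [D r]]] or [C [D r]]] or [C [C [D r]] and [D r]]]

3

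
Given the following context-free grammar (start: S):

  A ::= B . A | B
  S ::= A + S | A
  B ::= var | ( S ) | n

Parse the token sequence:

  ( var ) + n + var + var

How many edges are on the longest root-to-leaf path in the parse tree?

6

[S [A [B ( [S [A [B var]]] )]] + [S [A [B n]] + [S [A [B var]] + [S [A [B var]]]]]]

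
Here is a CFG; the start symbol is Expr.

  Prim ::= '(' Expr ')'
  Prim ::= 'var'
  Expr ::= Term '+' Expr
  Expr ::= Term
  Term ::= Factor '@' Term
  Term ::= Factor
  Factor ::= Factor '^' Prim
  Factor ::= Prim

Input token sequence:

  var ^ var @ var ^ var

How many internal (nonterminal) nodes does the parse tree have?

11

[Expr [Term [Factor [Factor [Prim var]] ^ [Prim var]] @ [Term [Factor [Factor [Prim var]] ^ [Prim var]]]]]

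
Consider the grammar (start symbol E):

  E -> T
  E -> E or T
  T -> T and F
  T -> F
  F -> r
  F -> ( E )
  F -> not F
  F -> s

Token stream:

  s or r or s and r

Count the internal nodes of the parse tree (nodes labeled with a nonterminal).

11

[E [E [E [T [F s]]] or [T [F r]]] or [T [T [F s]] and [F r]]]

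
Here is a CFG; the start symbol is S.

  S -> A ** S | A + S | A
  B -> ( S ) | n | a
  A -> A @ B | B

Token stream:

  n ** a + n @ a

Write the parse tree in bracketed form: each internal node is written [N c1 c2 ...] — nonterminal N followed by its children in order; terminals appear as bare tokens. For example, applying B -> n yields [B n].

[S [A [B n]] ** [S [A [B a]] + [S [A [A [B n]] @ [B a]]]]]

S
A ** S
B ** S
n ** S
n ** A + S
n ** B + S
n ** a + S
n ** a + A
n ** a + A @ B
n ** a + B @ B
n ** a + n @ B
n ** a + n @ a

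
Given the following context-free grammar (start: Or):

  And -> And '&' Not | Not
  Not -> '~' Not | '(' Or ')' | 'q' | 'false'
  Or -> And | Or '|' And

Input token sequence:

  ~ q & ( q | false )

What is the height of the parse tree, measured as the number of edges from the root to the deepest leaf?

[Or [And [And [Not ~ [Not q]]] & [Not ( [Or [Or [And [Not q]]] | [And [Not false]]] )]]]

7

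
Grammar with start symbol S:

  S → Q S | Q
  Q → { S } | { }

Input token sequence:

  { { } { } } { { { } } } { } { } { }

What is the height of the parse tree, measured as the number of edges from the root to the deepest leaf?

[S [Q { [S [Q { }] [S [Q { }]]] }] [S [Q { [S [Q { [S [Q { }]] }]] }] [S [Q { }] [S [Q { }] [S [Q { }]]]]]]

7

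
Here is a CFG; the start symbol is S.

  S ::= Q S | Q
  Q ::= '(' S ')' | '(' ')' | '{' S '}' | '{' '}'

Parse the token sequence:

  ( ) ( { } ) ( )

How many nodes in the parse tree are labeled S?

4

[S [Q ( )] [S [Q ( [S [Q { }]] )] [S [Q ( )]]]]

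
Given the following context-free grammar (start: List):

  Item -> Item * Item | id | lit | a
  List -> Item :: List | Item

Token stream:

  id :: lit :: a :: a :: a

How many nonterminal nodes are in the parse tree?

[List [Item id] :: [List [Item lit] :: [List [Item a] :: [List [Item a] :: [List [Item a]]]]]]

10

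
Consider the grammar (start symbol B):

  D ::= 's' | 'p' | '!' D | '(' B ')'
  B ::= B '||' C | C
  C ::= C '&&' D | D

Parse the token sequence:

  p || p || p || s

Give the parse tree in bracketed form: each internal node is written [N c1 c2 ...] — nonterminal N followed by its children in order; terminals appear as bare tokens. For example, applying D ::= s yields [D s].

[B [B [B [B [C [D p]]] || [C [D p]]] || [C [D p]]] || [C [D s]]]

B
B || C
B || C || C
B || C || C || C
C || C || C || C
D || C || C || C
p || C || C || C
p || D || C || C
p || p || C || C
p || p || D || C
p || p || p || C
p || p || p || D
p || p || p || s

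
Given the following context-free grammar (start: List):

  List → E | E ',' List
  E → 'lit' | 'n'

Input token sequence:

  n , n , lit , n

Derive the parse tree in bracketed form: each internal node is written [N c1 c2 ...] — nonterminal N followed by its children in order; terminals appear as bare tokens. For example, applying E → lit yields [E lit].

[List [E n] , [List [E n] , [List [E lit] , [List [E n]]]]]

List
E , List
n , List
n , E , List
n , n , List
n , n , E , List
n , n , lit , List
n , n , lit , E
n , n , lit , n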